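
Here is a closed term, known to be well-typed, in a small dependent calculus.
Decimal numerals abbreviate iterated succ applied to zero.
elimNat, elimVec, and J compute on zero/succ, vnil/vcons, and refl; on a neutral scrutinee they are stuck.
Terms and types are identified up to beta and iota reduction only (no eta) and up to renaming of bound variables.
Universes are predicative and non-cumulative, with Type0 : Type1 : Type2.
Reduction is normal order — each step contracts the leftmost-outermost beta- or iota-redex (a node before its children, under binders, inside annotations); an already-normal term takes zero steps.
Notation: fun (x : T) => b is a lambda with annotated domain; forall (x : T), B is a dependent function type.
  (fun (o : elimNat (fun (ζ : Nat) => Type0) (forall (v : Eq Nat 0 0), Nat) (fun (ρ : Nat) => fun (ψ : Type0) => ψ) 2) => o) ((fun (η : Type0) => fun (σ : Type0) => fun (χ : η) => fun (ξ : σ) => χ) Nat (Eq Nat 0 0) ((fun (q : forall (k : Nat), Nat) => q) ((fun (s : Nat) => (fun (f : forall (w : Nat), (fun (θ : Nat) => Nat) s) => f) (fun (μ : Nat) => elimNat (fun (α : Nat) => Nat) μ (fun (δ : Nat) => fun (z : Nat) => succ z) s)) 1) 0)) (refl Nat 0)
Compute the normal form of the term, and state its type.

reduced normal form:
  1
inferred type:
  Nat
observation: the first redex contracted is a beta-redex; the normal form is reached in 13 normal-order steps.


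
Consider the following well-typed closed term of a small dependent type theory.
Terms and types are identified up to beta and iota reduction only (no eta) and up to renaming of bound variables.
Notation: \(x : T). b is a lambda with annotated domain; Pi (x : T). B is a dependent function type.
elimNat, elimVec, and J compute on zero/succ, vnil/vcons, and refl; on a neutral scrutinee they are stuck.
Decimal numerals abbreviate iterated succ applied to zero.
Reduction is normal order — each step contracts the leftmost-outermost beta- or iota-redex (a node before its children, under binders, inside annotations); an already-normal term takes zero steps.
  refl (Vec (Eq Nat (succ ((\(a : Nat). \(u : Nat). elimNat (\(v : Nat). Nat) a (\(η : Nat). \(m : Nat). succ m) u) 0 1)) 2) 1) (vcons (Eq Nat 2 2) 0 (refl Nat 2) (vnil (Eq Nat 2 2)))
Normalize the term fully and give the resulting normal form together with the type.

resulting normal form:
  refl (Vec (Eq Nat 2 2) 1) (vcons (Eq Nat 2 2) 0 (refl Nat 2) (vnil (Eq Nat 2 2)))
type:
  Eq (Vec (Eq Nat 2 2) 1) (vcons (Eq Nat 2 2) 0 (refl Nat 2) (vnil (Eq Nat 2 2))) (vcons (Eq Nat 2 2) 0 (refl Nat 2) (vnil (Eq Nat 2 2)))
observation: 6 normal-order steps separate the term from its normal form.


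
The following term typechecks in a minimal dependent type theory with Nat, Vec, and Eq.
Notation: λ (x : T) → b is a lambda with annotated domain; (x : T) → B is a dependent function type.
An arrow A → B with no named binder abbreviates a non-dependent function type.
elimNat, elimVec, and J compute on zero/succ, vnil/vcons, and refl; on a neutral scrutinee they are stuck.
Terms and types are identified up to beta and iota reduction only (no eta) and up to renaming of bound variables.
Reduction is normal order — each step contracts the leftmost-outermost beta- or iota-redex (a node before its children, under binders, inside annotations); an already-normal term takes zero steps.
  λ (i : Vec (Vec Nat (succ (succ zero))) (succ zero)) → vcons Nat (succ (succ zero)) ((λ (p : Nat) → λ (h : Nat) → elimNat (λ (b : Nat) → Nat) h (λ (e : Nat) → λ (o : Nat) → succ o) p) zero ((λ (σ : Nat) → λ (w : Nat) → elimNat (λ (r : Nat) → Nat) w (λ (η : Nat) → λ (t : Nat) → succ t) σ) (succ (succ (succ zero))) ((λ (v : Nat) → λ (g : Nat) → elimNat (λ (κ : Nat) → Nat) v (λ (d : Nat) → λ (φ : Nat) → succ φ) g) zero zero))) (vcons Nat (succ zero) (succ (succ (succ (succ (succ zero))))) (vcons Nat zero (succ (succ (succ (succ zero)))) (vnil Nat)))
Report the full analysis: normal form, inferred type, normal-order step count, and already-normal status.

reduced normal form:
  λ (i : Vec (Vec Nat (succ (succ zero))) (succ zero)) → vcons Nat (succ (succ zero)) (succ (succ (succ zero))) (vcons Nat (succ zero) (succ (succ (succ (succ (succ zero))))) (vcons Nat zero (succ (succ (succ (succ zero)))) (vnil Nat)))
inferred type:
  Vec (Vec Nat (succ (succ zero))) (succ zero) → Vec Nat (succ (succ (succ zero)))
normal-order step count: 18
term was already normal: no
first contracted redex: a beta-redex


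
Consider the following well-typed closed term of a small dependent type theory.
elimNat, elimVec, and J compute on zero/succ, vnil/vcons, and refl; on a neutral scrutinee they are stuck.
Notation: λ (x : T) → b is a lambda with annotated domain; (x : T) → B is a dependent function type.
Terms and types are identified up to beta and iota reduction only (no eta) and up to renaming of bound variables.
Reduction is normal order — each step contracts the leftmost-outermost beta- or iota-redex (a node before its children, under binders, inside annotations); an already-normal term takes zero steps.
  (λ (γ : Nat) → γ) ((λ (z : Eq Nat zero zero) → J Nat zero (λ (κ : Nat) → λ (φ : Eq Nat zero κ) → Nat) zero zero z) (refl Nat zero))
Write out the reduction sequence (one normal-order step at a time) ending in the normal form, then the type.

normal-order reduction:
  (λ (γ : Nat) → γ) ((λ (z : Eq Nat zero zero) → J Nat zero (λ (κ : Nat) → λ (φ : Eq Nat zero κ) → Nat) zero zero z) (refl Nat zero))
  ~> (λ (γ : Eq Nat zero zero) → J Nat zero (λ (z : Nat) → λ (κ : Eq Nat zero z) → Nat) zero zero γ) (refl Nat zero)
  ~> J Nat zero (λ (γ : Nat) → λ (z : Eq Nat zero γ) → Nat) zero zero (refl Nat zero)
  ~> zero
the term's type:
  Nat


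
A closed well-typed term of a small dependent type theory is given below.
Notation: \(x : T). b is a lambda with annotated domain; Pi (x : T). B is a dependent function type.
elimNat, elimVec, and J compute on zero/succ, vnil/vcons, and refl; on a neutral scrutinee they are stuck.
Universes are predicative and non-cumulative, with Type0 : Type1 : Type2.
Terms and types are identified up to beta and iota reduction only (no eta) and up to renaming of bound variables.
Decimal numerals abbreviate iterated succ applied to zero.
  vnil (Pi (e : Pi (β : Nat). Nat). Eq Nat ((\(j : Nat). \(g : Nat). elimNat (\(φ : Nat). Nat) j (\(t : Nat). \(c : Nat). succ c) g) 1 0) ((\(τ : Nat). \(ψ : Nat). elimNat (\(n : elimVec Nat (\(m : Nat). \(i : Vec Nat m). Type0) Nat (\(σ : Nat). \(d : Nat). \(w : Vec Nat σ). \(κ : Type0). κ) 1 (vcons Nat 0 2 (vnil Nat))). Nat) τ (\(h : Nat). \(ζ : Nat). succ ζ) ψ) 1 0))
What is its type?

the term's type:
  Vec (Pi (e : Pi (β : Nat). Nat). Eq Nat 1 1) 0


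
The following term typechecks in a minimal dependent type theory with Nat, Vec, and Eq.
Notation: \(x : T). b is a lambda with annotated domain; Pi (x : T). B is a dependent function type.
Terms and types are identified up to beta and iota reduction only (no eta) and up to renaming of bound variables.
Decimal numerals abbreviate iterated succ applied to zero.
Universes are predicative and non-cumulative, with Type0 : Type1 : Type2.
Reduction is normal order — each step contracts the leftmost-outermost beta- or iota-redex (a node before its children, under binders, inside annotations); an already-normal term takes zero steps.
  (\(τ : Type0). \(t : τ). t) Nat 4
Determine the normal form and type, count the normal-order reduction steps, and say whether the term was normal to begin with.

reduced normal form:
  4
the term's type:
  Nat
steps to reach normal form (normal order): 2
already normal: no
first redex: a beta-redex


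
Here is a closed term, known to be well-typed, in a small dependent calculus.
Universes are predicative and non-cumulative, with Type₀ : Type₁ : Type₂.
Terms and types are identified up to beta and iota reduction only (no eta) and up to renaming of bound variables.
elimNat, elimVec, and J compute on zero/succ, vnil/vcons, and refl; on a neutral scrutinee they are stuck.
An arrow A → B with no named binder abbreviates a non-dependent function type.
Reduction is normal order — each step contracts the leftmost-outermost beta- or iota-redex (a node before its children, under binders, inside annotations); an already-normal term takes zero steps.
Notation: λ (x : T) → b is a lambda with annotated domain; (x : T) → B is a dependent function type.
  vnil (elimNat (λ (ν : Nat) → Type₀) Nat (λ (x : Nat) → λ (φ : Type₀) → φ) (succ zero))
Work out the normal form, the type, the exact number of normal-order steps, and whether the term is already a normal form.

resulting normal form:
  vnil Nat
type:
  Vec Nat zero
normal-order step count: 4
term was already normal: no
first redex: an elimNat iota-redex


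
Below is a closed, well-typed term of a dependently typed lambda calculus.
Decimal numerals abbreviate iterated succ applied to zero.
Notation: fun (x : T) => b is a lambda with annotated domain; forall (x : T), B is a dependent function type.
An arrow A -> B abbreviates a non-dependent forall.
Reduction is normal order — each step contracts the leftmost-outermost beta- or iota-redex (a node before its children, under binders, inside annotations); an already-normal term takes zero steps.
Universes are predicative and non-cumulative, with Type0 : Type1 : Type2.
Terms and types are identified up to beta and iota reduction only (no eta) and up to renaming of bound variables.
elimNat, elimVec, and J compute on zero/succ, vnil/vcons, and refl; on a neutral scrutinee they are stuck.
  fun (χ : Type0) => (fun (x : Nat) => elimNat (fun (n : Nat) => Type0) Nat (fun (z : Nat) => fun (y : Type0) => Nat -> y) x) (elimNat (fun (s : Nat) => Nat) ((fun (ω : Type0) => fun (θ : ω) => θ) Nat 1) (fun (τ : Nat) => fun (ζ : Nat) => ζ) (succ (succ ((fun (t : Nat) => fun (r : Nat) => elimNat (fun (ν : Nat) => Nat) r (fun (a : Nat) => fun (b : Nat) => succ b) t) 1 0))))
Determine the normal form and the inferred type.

resulting normal form:
  fun (χ : Type0) => Nat -> Nat
the term's type:
  Type0 -> Type0
observation: 23 normal-order steps normalize the term, beginning with a beta-redex.


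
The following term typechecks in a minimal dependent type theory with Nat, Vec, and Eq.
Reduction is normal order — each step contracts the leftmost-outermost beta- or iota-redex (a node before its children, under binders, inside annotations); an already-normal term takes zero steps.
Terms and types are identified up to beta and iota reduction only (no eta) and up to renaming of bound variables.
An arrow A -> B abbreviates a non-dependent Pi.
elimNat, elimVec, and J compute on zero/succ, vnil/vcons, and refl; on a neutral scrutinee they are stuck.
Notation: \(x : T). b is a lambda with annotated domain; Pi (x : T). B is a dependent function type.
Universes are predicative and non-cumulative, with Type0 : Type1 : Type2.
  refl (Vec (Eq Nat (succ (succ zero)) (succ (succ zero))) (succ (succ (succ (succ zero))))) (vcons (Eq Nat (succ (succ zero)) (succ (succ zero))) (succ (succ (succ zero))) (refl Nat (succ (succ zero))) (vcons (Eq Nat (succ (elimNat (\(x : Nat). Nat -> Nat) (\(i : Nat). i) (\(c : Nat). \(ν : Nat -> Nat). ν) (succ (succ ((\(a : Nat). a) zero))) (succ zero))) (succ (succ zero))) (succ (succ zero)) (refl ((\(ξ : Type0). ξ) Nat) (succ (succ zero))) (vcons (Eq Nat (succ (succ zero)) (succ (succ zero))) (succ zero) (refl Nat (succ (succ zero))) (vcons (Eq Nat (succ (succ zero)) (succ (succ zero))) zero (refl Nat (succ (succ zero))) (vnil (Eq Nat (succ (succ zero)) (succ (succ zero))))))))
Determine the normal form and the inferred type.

normal form:
  refl (Vec (Eq Nat (succ (succ zero)) (succ (succ zero))) (succ (succ (succ (succ zero))))) (vcons (Eq Nat (succ (succ zero)) (succ (succ zero))) (succ (succ (succ zero))) (refl Nat (succ (succ zero))) (vcons (Eq Nat (succ (succ zero)) (succ (succ zero))) (succ (succ zero)) (refl Nat (succ (succ zero))) (vcons (Eq Nat (succ (succ zero)) (succ (succ zero))) (succ zero) (refl Nat (succ (succ zero))) (vcons (Eq Nat (succ (succ zero)) (succ (succ zero))) zero (refl Nat (succ (succ zero))) (vnil (Eq Nat (succ (succ zero)) (succ (succ zero))))))))
type:
  Eq (Vec (Eq Nat (succ (succ zero)) (succ (succ zero))) (succ (succ (succ (succ zero))))) (vcons (Eq Nat (succ (succ zero)) (succ (succ zero))) (succ (succ (succ zero))) (refl Nat (succ (succ zero))) (vcons (Eq Nat (succ (succ zero)) (succ (succ zero))) (succ (succ zero)) (refl Nat (succ (succ zero))) (vcons (Eq Nat (succ (succ zero)) (succ (succ zero))) (succ zero) (refl Nat (succ (succ zero))) (vcons (Eq Nat (succ (succ zero)) (succ (succ zero))) zero (refl Nat (succ (succ zero))) (vnil (Eq Nat (succ (succ zero)) (succ (succ zero)))))))) (vcons (Eq Nat (succ (succ zero)) (succ (succ zero))) (succ (succ (succ zero))) (refl Nat (succ (succ zero))) (vcons (Eq Nat (succ (succ zero)) (succ (succ zero))) (succ (succ zero)) (refl Nat (succ (succ zero))) (vcons (Eq Nat (succ (succ zero)) (succ (succ zero))) (succ zero) (refl Nat (succ (succ zero))) (vcons (Eq Nat (succ (succ zero)) (succ (succ zero))) zero (refl Nat (succ (succ zero))) (vnil (Eq Nat (succ (succ zero)) (succ (succ zero))))))))


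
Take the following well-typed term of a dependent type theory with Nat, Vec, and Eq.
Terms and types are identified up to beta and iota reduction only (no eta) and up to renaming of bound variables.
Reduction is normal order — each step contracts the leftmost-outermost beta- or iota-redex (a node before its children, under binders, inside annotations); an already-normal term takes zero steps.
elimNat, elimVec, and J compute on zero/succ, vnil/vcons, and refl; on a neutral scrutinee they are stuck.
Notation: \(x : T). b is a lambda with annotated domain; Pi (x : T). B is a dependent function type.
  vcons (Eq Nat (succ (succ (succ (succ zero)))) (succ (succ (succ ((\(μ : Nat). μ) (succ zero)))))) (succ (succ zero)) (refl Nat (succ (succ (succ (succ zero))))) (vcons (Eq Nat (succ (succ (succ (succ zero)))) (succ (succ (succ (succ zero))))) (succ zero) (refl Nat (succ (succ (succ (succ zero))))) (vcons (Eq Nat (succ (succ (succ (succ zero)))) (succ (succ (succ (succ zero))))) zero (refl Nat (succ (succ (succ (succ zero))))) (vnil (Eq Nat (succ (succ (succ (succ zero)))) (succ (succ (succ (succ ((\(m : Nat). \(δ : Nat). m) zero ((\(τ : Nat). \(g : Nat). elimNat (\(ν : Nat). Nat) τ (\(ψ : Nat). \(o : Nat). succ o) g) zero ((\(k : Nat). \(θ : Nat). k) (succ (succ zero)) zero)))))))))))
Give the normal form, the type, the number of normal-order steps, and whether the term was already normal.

reduced normal form:
  vcons (Eq Nat (succ (succ (succ (succ zero)))) (succ (succ (succ (succ zero))))) (succ (succ zero)) (refl Nat (succ (succ (succ (succ zero))))) (vcons (Eq Nat (succ (succ (succ (succ zero)))) (succ (succ (succ (succ zero))))) (succ zero) (refl Nat (succ (succ (succ (succ zero))))) (vcons (Eq Nat (succ (succ (succ (succ zero)))) (succ (succ (succ (succ zero))))) zero (refl Nat (succ (succ (succ (succ zero))))) (vnil (Eq Nat (succ (succ (succ (succ zero)))) (succ (succ (succ (succ zero))))))))
type:
  Vec (Eq Nat (succ (succ (succ (succ zero)))) (succ (succ (succ (succ zero))))) (succ (succ (succ zero)))
normal-order step count: 3
term was already normal: no
first redex: a beta-redex


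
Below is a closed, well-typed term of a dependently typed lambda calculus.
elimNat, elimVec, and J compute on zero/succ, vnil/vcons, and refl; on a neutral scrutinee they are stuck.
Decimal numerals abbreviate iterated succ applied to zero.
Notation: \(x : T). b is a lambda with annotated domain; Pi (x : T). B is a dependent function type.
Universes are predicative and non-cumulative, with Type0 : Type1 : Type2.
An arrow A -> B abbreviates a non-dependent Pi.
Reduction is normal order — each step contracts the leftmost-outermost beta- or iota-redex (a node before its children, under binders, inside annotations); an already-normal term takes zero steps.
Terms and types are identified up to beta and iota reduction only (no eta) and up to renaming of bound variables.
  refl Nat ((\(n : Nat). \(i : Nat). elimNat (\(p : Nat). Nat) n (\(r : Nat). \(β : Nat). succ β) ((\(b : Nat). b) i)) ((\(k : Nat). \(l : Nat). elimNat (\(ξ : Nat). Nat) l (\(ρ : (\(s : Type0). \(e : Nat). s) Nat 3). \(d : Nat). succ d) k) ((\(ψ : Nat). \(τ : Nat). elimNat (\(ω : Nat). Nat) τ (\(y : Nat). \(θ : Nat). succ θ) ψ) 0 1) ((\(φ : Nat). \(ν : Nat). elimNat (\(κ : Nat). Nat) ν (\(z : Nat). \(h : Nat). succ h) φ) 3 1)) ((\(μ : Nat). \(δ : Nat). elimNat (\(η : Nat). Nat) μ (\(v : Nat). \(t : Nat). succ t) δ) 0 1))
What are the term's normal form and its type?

resulting normal form:
  refl Nat 6
the term's type:
  Eq Nat 6 6
observation: the first redex contracted is a beta-redex; the normal form is reached in 36 normal-order steps.


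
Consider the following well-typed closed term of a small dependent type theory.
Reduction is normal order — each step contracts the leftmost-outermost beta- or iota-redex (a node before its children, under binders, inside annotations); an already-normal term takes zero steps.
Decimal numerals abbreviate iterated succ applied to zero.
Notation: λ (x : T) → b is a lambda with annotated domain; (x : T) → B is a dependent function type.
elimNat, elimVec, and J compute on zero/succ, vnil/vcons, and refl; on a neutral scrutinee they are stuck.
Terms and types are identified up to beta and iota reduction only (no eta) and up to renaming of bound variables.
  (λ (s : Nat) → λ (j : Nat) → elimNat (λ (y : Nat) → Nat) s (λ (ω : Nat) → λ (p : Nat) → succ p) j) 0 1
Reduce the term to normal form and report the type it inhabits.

normal form:
  1
inferred type:
  Nat


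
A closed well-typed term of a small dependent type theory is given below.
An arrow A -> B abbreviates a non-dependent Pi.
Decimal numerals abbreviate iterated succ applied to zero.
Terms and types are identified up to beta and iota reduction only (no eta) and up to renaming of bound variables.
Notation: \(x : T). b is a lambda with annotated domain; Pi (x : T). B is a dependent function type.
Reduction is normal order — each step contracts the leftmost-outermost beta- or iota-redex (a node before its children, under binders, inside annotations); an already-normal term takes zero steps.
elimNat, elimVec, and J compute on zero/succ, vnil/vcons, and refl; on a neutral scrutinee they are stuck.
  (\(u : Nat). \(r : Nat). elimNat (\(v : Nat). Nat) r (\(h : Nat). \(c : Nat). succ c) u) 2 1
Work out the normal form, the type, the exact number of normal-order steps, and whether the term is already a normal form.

resulting normal form:
  3
the term's type:
  Nat
reduction steps (normal order): 9
started in normal form: no
first contracted redex: a beta-redex


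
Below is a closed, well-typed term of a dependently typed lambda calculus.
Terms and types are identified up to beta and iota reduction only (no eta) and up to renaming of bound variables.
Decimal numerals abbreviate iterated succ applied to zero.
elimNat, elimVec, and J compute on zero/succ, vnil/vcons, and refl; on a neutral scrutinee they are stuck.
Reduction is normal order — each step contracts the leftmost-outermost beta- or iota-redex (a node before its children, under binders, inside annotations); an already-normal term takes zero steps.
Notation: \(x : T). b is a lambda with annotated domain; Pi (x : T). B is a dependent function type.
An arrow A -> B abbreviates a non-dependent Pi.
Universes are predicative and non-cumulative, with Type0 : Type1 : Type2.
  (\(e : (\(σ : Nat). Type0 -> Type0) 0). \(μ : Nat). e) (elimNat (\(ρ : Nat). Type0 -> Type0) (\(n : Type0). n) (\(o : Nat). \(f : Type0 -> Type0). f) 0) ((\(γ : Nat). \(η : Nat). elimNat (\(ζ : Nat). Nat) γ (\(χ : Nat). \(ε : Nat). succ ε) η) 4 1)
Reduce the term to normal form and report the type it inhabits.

normal form:
  \(e : Type0). e
type:
  Type0 -> Type0


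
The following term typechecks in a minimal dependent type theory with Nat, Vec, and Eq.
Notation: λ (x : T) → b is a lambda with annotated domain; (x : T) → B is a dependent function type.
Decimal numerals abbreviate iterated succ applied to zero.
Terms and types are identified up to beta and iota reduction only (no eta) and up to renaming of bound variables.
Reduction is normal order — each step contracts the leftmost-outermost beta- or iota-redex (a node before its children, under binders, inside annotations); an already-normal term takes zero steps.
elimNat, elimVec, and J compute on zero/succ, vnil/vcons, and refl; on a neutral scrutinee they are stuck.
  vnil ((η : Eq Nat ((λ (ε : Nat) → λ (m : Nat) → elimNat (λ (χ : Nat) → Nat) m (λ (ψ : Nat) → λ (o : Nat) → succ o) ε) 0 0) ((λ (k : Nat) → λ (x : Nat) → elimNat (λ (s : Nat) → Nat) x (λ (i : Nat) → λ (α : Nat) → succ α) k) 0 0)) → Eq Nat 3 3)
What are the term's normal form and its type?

normal form:
  vnil ((η : Eq Nat 0 0) → Eq Nat 3 3)
inferred type:
  Vec ((η : Eq Nat 0 0) → Eq Nat 3 3) 0
observation: the first redex contracted is a beta-redex; the normal form is reached in 6 normal-order steps.


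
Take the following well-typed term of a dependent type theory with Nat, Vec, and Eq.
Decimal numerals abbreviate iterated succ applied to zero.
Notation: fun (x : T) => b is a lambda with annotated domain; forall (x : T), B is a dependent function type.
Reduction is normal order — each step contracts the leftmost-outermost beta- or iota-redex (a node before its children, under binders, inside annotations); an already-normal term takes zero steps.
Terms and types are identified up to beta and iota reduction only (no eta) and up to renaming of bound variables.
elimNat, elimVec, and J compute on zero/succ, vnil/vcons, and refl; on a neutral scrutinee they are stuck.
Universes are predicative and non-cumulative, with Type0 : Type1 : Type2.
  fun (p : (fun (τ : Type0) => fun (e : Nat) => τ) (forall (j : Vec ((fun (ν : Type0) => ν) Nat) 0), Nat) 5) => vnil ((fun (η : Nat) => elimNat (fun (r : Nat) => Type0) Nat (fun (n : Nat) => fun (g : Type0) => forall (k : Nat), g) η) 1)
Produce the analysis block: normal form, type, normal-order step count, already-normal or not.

reduced normal form:
  fun (p : forall (τ : Vec Nat 0), Nat) => vnil (forall (e : Nat), Nat)
the term's type:
  forall (p : forall (τ : Vec Nat 0), Nat), Vec (forall (e : Nat), Nat) 0
reduction steps (normal order): 8
term was already normal: no
first redex: a beta-redex


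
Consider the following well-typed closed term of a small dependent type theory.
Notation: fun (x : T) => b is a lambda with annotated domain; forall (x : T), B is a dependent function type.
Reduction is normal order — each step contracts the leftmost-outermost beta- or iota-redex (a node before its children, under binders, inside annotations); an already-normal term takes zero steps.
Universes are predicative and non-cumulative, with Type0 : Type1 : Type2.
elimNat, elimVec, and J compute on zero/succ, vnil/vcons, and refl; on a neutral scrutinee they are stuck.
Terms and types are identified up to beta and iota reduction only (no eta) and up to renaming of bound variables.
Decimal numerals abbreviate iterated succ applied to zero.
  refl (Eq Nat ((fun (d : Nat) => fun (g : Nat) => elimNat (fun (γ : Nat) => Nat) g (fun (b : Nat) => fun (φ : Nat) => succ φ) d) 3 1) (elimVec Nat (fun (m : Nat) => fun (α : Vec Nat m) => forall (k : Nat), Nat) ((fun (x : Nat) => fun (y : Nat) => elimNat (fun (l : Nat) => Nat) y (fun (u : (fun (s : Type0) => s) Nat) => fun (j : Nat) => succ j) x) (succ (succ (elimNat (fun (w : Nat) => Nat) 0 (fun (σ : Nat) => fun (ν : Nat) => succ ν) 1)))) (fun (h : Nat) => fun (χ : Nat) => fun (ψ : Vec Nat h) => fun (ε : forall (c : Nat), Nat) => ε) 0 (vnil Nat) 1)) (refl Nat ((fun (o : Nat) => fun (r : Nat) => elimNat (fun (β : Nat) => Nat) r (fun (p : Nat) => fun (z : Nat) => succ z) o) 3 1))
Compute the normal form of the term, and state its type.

normal form:
  refl (Eq Nat 4 4) (refl Nat 4)
the term's type:
  Eq (Eq Nat 4 4) (refl Nat 4) (refl Nat 4)
observation: the leftmost-outermost redex is a beta-redex, and normalization takes 42 steps.


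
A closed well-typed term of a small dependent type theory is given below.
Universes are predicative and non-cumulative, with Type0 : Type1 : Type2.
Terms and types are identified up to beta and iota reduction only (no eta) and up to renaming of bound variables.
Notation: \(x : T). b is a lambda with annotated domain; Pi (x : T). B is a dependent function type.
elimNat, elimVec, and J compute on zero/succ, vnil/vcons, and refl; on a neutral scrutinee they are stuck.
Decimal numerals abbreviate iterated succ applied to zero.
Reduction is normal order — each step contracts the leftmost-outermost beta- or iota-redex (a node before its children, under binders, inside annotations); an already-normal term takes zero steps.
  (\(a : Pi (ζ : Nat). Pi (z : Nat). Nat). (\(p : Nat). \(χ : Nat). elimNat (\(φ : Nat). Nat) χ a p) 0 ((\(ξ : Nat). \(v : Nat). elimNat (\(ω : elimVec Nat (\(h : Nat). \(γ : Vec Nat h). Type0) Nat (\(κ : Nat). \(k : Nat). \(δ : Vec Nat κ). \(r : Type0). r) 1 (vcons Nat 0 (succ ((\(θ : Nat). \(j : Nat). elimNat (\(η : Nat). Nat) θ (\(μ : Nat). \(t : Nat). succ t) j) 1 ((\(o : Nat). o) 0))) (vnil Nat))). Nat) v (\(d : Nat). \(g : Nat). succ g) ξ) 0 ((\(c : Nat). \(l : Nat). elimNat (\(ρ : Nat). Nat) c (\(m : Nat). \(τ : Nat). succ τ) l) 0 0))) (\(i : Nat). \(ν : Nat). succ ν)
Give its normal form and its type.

normal form:
  0
type:
  Nat


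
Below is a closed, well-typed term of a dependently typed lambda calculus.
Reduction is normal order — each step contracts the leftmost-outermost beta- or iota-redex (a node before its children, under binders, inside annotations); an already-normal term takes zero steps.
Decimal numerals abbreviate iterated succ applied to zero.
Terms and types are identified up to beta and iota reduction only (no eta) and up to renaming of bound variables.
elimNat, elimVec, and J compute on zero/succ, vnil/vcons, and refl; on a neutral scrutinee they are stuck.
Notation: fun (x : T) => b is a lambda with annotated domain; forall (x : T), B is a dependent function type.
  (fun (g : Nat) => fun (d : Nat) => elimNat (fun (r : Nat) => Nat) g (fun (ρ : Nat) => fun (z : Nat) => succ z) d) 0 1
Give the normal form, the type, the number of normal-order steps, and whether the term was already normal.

reduced normal form:
  1
inferred type:
  Nat
steps to reach normal form (normal order): 6
already normal: no
first redex: a beta-redex


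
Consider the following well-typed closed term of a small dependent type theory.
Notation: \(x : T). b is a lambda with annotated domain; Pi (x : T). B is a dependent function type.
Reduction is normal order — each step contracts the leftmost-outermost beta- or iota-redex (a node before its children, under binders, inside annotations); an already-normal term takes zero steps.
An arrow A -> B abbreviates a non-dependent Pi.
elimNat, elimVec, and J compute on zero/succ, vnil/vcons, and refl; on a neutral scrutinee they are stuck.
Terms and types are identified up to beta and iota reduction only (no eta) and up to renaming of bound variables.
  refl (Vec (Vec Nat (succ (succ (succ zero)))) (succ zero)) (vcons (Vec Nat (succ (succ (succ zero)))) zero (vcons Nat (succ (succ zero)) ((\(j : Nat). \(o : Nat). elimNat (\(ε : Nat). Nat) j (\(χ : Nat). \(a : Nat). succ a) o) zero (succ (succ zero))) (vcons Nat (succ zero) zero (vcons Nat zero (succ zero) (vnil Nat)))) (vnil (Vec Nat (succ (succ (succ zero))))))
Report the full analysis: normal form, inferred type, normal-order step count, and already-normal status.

reduced normal form:
  refl (Vec (Vec Nat (succ (succ (succ zero)))) (succ zero)) (vcons (Vec Nat (succ (succ (succ zero)))) zero (vcons Nat (succ (succ zero)) (succ (succ zero)) (vcons Nat (succ zero) zero (vcons Nat zero (succ zero) (vnil Nat)))) (vnil (Vec Nat (succ (succ (succ zero))))))
type:
  Eq (Vec (Vec Nat (succ (succ (succ zero)))) (succ zero)) (vcons (Vec Nat (succ (succ (succ zero)))) zero (vcons Nat (succ (succ zero)) (succ (succ zero)) (vcons Nat (succ zero) zero (vcons Nat zero (succ zero) (vnil Nat)))) (vnil (Vec Nat (succ (succ (succ zero)))))) (vcons (Vec Nat (succ (succ (succ zero)))) zero (vcons Nat (succ (succ zero)) (succ (succ zero)) (vcons Nat (succ zero) zero (vcons Nat zero (succ zero) (vnil Nat)))) (vnil (Vec Nat (succ (succ (succ zero))))))
steps to reach normal form (normal order): 9
already normal: no
first redex: a beta-redex


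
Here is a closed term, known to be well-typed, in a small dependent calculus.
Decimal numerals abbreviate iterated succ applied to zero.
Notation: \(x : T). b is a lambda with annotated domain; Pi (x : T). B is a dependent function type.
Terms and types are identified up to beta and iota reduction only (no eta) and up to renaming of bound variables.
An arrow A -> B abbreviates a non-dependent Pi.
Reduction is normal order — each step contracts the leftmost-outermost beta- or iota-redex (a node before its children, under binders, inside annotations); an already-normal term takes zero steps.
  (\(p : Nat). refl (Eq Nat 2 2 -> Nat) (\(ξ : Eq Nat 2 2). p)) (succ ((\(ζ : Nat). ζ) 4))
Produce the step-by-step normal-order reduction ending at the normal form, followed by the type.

reduction (normal order):
  (\(p : Nat). refl (Eq Nat 2 2 -> Nat) (\(ξ : Eq Nat 2 2). p)) (succ ((\(ζ : Nat). ζ) 4))
  ~> refl (Eq Nat 2 2 -> Nat) (\(p : Eq Nat 2 2). succ ((\(ξ : Nat). ξ) 4))
  ~> refl (Eq Nat 2 2 -> Nat) (\(p : Eq Nat 2 2). 5)
inferred type:
  Eq (Eq Nat 2 2 -> Nat) (\(p : Eq Nat 2 2). 5) (\(ξ : Eq Nat 2 2). 5)


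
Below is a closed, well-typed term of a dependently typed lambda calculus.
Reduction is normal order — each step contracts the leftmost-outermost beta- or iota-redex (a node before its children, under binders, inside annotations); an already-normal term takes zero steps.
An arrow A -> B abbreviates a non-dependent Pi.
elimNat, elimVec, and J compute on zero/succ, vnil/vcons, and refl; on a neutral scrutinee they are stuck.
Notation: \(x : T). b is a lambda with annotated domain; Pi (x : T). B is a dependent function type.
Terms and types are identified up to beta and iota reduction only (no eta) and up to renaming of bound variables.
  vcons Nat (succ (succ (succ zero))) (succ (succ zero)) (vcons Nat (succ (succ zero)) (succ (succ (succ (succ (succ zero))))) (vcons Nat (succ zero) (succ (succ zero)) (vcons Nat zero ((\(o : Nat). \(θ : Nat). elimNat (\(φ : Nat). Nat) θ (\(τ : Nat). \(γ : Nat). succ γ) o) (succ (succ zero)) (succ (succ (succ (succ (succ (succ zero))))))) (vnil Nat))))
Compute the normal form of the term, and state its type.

resulting normal form:
  vcons Nat (succ (succ (succ zero))) (succ (succ zero)) (vcons Nat (succ (succ zero)) (succ (succ (succ (succ (succ zero))))) (vcons Nat (succ zero) (succ (succ zero)) (vcons Nat zero (succ (succ (succ (succ (succ (succ (succ (succ zero)))))))) (vnil Nat))))
the term's type:
  Vec Nat (succ (succ (succ (succ zero))))


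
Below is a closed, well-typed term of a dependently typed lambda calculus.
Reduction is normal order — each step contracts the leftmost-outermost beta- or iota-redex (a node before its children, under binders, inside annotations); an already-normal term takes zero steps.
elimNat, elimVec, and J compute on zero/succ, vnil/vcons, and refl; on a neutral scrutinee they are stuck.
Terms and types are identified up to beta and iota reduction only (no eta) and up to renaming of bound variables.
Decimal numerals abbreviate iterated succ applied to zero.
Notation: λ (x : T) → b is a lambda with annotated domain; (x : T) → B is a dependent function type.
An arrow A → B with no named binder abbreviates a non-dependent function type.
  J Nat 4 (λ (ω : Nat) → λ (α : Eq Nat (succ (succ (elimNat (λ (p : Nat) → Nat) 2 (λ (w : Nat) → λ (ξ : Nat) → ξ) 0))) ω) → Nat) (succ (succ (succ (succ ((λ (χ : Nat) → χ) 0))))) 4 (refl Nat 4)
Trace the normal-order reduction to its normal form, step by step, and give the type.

normal-order reduction:
  J Nat 4 (λ (ω : Nat) → λ (α : Eq Nat (succ (succ (elimNat (λ (p : Nat) → Nat) 2 (λ (w : Nat) → λ (ξ : Nat) → ξ) 0))) ω) → Nat) (succ (succ (succ (succ ((λ (χ : Nat) → χ) 0))))) 4 (refl Nat 4)
  ~> succ (succ (succ (succ ((λ (ω : Nat) → ω) 0))))
  ~> 4
inferred type:
  Nat


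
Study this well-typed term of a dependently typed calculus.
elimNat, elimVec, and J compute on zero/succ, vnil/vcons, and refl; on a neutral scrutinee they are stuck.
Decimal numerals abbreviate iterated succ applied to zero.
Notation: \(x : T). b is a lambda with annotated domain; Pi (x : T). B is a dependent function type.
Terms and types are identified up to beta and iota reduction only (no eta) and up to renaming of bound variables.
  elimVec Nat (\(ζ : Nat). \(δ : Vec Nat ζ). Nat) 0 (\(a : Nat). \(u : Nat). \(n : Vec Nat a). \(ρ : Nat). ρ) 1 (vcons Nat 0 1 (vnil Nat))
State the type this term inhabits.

type:
  Nat


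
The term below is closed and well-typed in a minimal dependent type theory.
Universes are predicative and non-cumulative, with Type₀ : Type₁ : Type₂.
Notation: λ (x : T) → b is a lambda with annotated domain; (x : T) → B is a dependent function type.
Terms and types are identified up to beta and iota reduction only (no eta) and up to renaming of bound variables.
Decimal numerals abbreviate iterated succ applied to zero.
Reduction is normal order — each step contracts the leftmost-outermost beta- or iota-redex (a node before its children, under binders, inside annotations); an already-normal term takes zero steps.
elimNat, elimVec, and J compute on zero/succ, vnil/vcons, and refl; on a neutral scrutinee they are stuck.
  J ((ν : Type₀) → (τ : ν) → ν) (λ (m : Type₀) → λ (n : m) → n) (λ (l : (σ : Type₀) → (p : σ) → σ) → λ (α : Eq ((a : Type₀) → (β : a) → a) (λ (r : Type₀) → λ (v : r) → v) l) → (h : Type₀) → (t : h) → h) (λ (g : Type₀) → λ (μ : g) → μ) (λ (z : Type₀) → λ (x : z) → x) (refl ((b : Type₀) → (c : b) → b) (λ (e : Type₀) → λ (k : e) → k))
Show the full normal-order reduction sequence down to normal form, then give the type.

reduction (normal order):
  J ((ν : Type₀) → (τ : ν) → ν) (λ (m : Type₀) → λ (n : m) → n) (λ (l : (σ : Type₀) → (p : σ) → σ) → λ (α : Eq ((a : Type₀) → (β : a) → a) (λ (r : Type₀) → λ (v : r) → v) l) → (h : Type₀) → (t : h) → h) (λ (g : Type₀) → λ (μ : g) → μ) (λ (z : Type₀) → λ (x : z) → x) (refl ((b : Type₀) → (c : b) → b) (λ (e : Type₀) → λ (k : e) → k))
  ~> λ (ν : Type₀) → λ (τ : ν) → τ
type:
  (ν : Type₀) → (τ : ν) → ν


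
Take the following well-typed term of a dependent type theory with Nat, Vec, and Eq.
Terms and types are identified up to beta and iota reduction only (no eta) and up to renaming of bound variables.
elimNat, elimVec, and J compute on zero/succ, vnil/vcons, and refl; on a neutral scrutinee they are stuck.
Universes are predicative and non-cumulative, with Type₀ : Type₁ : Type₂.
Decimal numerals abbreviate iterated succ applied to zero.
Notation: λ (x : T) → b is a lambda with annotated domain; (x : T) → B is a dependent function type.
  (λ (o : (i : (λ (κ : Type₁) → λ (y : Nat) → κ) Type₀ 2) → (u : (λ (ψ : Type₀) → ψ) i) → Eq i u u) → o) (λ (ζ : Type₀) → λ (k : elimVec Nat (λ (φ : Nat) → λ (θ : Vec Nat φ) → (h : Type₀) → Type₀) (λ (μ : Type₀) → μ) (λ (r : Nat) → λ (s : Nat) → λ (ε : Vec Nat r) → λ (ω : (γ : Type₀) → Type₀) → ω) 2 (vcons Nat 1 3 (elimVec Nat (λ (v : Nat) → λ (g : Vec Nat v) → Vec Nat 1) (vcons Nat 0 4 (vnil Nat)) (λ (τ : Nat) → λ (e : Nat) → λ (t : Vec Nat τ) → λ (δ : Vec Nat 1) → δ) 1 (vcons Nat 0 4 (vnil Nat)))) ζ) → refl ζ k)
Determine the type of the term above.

type:
  (o : Type₀) → (i : o) → Eq o i i


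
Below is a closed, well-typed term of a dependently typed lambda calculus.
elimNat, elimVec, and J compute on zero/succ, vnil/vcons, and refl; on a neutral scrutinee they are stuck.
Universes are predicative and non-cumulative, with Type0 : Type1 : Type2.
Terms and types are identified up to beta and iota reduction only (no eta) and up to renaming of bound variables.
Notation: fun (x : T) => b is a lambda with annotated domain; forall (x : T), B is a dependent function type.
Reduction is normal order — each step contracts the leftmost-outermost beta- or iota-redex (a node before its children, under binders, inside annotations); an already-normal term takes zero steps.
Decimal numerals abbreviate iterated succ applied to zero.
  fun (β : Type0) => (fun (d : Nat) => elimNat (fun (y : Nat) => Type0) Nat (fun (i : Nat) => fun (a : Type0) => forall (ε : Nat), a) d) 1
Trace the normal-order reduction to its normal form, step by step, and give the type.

reduction (normal order):
  fun (β : Type0) => (fun (d : Nat) => elimNat (fun (y : Nat) => Type0) Nat (fun (i : Nat) => fun (a : Type0) => forall (ε : Nat), a) d) 1
  ~> fun (β : Type0) => elimNat (fun (d : Nat) => Type0) Nat (fun (y : Nat) => fun (i : Type0) => forall (a : Nat), i) 1
  ~> fun (β : Type0) => (fun (d : Nat) => fun (y : Type0) => forall (i : Nat), y) 0 (elimNat (fun (a : Nat) => Type0) Nat (fun (ε : Nat) => fun (h : Type0) => forall (χ : Nat), h) 0)
  ~> fun (β : Type0) => (fun (d : Type0) => forall (y : Nat), d) (elimNat (fun (i : Nat) => Type0) Nat (fun (a : Nat) => fun (ε : Type0) => forall (h : Nat), ε) 0)
  ~> fun (β : Type0) => forall (d : Nat), elimNat (fun (y : Nat) => Type0) Nat (fun (i : Nat) => fun (a : Type0) => forall (ε : Nat), a) 0
  ~> fun (β : Type0) => forall (d : Nat), Nat
type:
  forall (β : Type0), Type0


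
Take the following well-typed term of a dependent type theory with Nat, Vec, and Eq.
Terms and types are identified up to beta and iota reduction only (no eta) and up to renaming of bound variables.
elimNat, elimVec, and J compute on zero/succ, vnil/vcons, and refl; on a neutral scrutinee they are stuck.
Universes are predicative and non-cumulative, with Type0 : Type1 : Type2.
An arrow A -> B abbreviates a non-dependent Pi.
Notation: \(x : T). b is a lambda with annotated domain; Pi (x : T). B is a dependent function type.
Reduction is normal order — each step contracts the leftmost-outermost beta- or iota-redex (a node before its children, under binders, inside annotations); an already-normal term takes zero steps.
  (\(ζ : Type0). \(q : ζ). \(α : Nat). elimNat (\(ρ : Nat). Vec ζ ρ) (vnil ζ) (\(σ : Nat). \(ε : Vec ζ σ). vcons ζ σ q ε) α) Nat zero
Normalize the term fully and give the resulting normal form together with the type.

normal form:
  \(ζ : Nat). elimNat (\(q : Nat). Vec Nat q) (vnil Nat) (\(α : Nat). \(ρ : Vec Nat α). vcons Nat α zero ρ) ζ
the term's type:
  Pi (ζ : Nat). Vec Nat ζ


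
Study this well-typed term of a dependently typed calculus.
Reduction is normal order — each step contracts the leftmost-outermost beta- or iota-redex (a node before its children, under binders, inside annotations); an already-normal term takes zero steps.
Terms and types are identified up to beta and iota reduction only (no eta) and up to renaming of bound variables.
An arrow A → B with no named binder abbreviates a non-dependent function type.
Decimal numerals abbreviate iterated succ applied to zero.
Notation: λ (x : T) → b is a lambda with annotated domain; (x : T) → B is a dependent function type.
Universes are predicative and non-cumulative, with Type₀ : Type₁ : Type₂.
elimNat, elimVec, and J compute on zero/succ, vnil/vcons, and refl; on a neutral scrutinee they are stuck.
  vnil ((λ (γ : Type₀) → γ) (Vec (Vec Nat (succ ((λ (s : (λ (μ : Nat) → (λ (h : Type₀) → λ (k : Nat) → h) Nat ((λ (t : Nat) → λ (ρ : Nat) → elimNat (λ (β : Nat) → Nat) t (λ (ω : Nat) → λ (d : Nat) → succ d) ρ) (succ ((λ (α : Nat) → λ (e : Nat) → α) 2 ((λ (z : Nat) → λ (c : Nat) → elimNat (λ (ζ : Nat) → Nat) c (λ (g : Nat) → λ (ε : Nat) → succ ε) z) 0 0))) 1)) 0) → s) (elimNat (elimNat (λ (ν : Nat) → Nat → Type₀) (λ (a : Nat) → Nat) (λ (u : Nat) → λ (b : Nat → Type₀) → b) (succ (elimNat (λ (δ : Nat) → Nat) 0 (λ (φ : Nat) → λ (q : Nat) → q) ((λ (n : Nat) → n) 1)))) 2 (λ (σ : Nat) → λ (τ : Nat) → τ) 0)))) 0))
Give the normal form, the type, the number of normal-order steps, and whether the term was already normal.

reduced normal form:
  vnil (Vec (Vec Nat 3) 0)
the term's type:
  Vec (Vec (Vec Nat 3) 0) 0
normal-order step count: 3
term was already normal: no
first contracted redex: a beta-redex
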